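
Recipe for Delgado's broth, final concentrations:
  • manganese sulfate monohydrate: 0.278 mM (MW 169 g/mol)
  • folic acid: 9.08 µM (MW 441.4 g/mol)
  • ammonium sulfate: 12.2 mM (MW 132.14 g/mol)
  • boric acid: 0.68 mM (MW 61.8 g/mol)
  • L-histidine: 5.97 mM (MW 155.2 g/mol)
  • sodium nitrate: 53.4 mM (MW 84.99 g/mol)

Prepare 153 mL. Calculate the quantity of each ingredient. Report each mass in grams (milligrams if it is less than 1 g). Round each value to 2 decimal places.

manganese sulfate monohydrate 7.19 mg; folic acid 0.61 mg; ammonium sulfate 246.65 mg; boric acid 6.43 mg; L-histidine 141.76 mg; sodium nitrate 694.39 mg

Target volume = 153 mL = 0.153 L.
manganese sulfate monohydrate: 0.278 mmol/L × 169 mg/mmol × 0.153 L = 7.19 mg
folic acid: 9.08 µmol/L × 441.4 g/mol × 0.153 L ÷ 1000 = 0.61 mg
ammonium sulfate: 12.2 mmol/L × 132.14 mg/mmol × 0.153 L = 246.65 mg
boric acid: 0.68 mmol/L × 61.8 mg/mmol × 0.153 L = 6.43 mg
L-histidine: 5.97 mmol/L × 155.2 mg/mmol × 0.153 L = 141.76 mg
sodium nitrate: 53.4 mmol/L × 84.99 mg/mmol × 0.153 L = 694.39 mg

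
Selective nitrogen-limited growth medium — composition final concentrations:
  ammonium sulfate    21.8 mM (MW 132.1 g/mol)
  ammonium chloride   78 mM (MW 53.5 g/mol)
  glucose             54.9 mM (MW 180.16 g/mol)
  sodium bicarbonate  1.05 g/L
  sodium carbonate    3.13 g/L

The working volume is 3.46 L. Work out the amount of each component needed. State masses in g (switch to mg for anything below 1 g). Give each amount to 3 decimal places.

ammonium sulfate 9.964 g; ammonium chloride 14.439 g; glucose 34.222 g; sodium bicarbonate 3.633 g; sodium carbonate 10.830 g

Scale factor relative to 1 L: 3.46.
ammonium sulfate: 21.8 mmol/L × 132.1 g/mol × 3.46 L ÷ 1000 = 9.964 g
ammonium chloride: 78 mmol/L × 53.5 g/mol × 3.46 L ÷ 1000 = 14.439 g
glucose: 54.9 mmol/L × 180.16 g/mol × 3.46 L ÷ 1000 = 34.222 g
sodium bicarbonate: 1.05 g/L × 3.46 L = 3.633 g
sodium carbonate: 3.13 g/L × 3.46 L = 10.830 g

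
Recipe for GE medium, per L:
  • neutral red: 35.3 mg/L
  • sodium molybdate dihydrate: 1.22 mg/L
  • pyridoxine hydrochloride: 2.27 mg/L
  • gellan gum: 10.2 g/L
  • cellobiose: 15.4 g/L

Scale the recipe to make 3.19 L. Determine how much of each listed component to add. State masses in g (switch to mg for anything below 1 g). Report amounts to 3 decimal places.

Working volume: 3.19 L.
neutral red: 35.3 mg/L × 3.19 L = 112.607 mg
sodium molybdate dihydrate: 1.22 mg/L × 3.19 L = 3.892 mg
pyridoxine hydrochloride: 2.27 mg/L × 3.19 L = 7.241 mg
gellan gum: 10.2 g/L × 3.19 L = 32.538 g
cellobiose: 15.4 g/L × 3.19 L = 49.126 g

neutral red 112.607 mg; sodium molybdate dihydrate 3.892 mg; pyridoxine hydrochloride 7.241 mg; gellan gum 32.538 g; cellobiose 49.126 g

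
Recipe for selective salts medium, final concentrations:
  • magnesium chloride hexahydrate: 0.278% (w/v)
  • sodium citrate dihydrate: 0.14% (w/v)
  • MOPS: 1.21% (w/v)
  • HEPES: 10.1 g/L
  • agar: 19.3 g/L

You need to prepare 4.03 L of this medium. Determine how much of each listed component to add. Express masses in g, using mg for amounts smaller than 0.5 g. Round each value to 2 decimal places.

Scale factor relative to 1 L: 4.03.
magnesium chloride hexahydrate: 0.278 g per 100 mL × 4030 mL ÷ 100 = 11.20 g
sodium citrate dihydrate: 0.14% w/v = 1.4 g/L → 1.4 × 4.03 L = 5.64 g
MOPS: 1.21 g per 100 mL × 4030 mL ÷ 100 = 48.76 g
HEPES: 10.1 g/L × 4.03 L = 40.70 g
agar: 19.3 g/L × 4.03 L = 77.78 g

magnesium chloride hexahydrate 11.20 g; sodium citrate dihydrate 5.64 g; MOPS 48.76 g; HEPES 40.70 g; agar 77.78 g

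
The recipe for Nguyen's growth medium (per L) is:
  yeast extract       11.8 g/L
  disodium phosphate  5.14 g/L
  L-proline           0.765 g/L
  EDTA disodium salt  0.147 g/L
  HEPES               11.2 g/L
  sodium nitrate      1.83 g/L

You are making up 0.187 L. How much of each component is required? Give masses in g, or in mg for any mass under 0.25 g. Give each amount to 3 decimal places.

yeast extract 2.207 g; disodium phosphate 0.961 g; L-proline 143.055 mg; EDTA disodium salt 27.489 mg; HEPES 2.094 g; sodium nitrate 0.342 g

Working volume: 0.187 L.
yeast extract: 11.8 g/L × 0.187 L = 2.207 g
disodium phosphate: 5.14 g/L × 0.187 L = 0.961 g
L-proline: 0.765 g/L × 0.187 L = 0.143055 g = 143.055 mg
EDTA disodium salt: 0.147 g/L × 0.187 L = 0.027489 g = 27.489 mg
HEPES: 11.2 g/L × 0.187 L = 2.094 g
sodium nitrate: 1.83 g/L × 0.187 L = 0.342 g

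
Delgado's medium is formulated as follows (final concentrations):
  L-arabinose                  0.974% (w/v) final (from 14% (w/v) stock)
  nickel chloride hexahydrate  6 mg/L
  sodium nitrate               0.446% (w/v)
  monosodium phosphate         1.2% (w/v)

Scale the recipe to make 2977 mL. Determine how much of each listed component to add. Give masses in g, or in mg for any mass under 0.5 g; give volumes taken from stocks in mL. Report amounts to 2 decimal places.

Target volume = 2977 mL = 2.977 L.
L-arabinose: V = C2·V2/C1 = 0.974% ÷ 14% × 2977 mL = 207.11 mL
nickel chloride hexahydrate: 6 mg/L × 2.977 L = 17.86 mg
sodium nitrate: 0.446 g per 100 mL × 2977 mL ÷ 100 = 13.28 g
monosodium phosphate: 1.2% w/v = 12 g/L → 12 × 2.977 L = 35.72 g

L-arabinose 207.11 mL; nickel chloride hexahydrate 17.86 mg; sodium nitrate 13.28 g; monosodium phosphate 35.72 g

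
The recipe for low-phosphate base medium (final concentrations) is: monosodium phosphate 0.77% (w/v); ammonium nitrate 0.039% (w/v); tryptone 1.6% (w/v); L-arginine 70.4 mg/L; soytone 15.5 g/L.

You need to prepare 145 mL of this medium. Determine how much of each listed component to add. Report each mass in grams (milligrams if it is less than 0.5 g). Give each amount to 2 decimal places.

Scale factor relative to 1 L: 0.145.
monosodium phosphate: 0.77 g per 100 mL × 145 mL ÷ 100 = 1.12 g
ammonium nitrate: 0.039% w/v = 0.39 g/L → 0.39 × 0.145 L = 0.05655 g = 56.55 mg
tryptone: 1.6 g per 100 mL × 145 mL ÷ 100 = 2.32 g
L-arginine: 70.4 mg/L × 0.145 L = 10.21 mg
soytone: 15.5 g/L × 0.145 L = 2.25 g

monosodium phosphate 1.12 g; ammonium nitrate 56.55 mg; tryptone 2.32 g; L-arginine 10.21 mg; soytone 2.25 g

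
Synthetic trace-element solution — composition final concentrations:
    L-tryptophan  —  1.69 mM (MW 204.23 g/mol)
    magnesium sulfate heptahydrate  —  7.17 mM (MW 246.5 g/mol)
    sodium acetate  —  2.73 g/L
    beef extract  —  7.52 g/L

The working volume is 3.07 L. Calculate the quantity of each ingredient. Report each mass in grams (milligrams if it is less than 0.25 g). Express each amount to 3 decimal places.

L-tryptophan 1.060 g; magnesium sulfate heptahydrate 5.426 g; sodium acetate 8.381 g; beef extract 23.086 g

Scale factor relative to 1 L: 3.07.
L-tryptophan: 1.69 mmol/L × 204.23 g/mol × 3.07 L ÷ 1000 = 1.060 g
magnesium sulfate heptahydrate: 7.17 mmol/L × 246.5 g/mol × 3.07 L ÷ 1000 = 5.426 g
sodium acetate: 2.73 g/L × 3.07 L = 8.381 g
beef extract: 7.52 g/L × 3.07 L = 23.086 g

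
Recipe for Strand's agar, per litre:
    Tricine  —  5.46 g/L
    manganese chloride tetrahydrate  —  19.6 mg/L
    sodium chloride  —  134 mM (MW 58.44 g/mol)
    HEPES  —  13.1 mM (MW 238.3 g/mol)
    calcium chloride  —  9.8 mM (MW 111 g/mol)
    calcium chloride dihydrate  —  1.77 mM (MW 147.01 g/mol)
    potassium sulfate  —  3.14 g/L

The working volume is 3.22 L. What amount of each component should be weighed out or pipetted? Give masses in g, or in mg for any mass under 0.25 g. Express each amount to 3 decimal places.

Scale factor relative to 1 L: 3.22.
Tricine: 5.46 g/L × 3.22 L = 17.581 g
manganese chloride tetrahydrate: 19.6 mg/L × 3.22 L = 63.112 mg
sodium chloride: 134 mmol/L × 58.44 g/mol × 3.22 L ÷ 1000 = 25.216 g
HEPES: 13.1 mmol/L × 238.3 g/mol × 3.22 L ÷ 1000 = 10.052 g
calcium chloride: 9.8 mmol/L × 111 g/mol × 3.22 L ÷ 1000 = 3.503 g
calcium chloride dihydrate: 1.77 mmol/L × 147.01 g/mol × 3.22 L ÷ 1000 = 0.838 g
potassium sulfate: 3.14 g/L × 3.22 L = 10.111 g

Tricine 17.581 g; manganese chloride tetrahydrate 63.112 mg; sodium chloride 25.216 g; HEPES 10.052 g; calcium chloride 3.503 g; calcium chloride dihydrate 0.838 g; potassium sulfate 10.111 g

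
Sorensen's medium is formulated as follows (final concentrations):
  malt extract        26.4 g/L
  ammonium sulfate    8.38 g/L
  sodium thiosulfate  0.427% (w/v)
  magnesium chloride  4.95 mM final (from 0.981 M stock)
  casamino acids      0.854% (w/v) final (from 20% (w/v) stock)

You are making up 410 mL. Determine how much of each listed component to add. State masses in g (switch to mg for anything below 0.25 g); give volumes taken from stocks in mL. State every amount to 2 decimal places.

malt extract 10.82 g; ammonium sulfate 3.44 g; sodium thiosulfate 1.75 g; magnesium chloride 2.07 mL; casamino acids 17.51 mL

Target volume = 410 mL = 0.41 L.
malt extract: 26.4 g/L × 0.41 L = 10.82 g
ammonium sulfate: 8.38 g/L × 0.41 L = 3.44 g
sodium thiosulfate: 0.427 g per 100 mL × 410 mL ÷ 100 = 1.75 g
magnesium chloride: C1V1 = C2V2 → 4.95 mM × 410 mL ÷ 981 mM = 2.07 mL
casamino acids: C1V1 = C2V2 → 0.854% ÷ 20% × 410 mL = 17.51 mL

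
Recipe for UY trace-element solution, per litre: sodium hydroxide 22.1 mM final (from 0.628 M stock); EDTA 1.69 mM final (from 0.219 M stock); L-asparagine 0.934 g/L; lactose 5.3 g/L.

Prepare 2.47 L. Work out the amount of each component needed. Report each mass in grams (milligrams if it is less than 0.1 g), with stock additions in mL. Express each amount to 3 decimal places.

sodium hydroxide 86.922 mL; EDTA 19.061 mL; L-asparagine 2.307 g; lactose 13.091 g

Working volume: 2.47 L.
sodium hydroxide: C1V1 = C2V2 → 22.1 mM × 2470 mL ÷ 628 mM = 86.922 mL
EDTA: dilute stock: 1.69 mM × 2470 mL ÷ 219 mM = 19.061 mL
L-asparagine: 0.934 g/L × 2.47 L = 2.307 g
lactose: 5.3 g/L × 2.47 L = 13.091 g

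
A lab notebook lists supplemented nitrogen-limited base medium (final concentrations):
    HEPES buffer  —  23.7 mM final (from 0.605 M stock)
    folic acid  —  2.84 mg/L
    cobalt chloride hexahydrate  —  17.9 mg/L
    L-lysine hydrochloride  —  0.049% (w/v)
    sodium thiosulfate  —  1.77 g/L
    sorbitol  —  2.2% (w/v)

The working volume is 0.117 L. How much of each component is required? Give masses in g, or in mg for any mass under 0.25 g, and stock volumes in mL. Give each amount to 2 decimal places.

HEPES buffer 4.58 mL; folic acid 0.33 mg; cobalt chloride hexahydrate 2.09 mg; L-lysine hydrochloride 57.33 mg; sodium thiosulfate 207.09 mg; sorbitol 2.57 g

Working volume: 0.117 L.
HEPES buffer: C1V1 = C2V2 → 23.7 mM × 117 mL ÷ 605 mM = 4.58 mL
folic acid: 2.84 mg/L × 0.117 L = 0.33 mg
cobalt chloride hexahydrate: 17.9 mg/L × 0.117 L = 2.09 mg
L-lysine hydrochloride: 0.049% w/v = 0.49 g/L → 0.49 × 0.117 L = 0.05733 g = 57.33 mg
sodium thiosulfate: 1.77 g/L × 0.117 L = 0.20709 g = 207.09 mg
sorbitol: 2.2% w/v = 22 g/L → 22 × 0.117 L = 2.57 g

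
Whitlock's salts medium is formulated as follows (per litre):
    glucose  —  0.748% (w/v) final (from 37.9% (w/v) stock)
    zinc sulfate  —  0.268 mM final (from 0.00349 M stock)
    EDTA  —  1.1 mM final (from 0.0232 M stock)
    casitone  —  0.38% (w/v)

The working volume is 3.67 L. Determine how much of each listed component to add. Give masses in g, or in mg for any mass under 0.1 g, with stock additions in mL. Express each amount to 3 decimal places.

Scale factor relative to 1 L: 3.67.
glucose: C1V1 = C2V2 → 0.748% ÷ 37.9% × 3670 mL = 72.432 mL
zinc sulfate: V = C2·V2/C1 = 0.268 mM × 3670 mL ÷ 3.49 mM = 281.822 mL
EDTA: dilute stock: 1.1 mM × 3670 mL ÷ 23.2 mM = 174.009 mL
casitone: 0.38 g per 100 mL × 3670 mL ÷ 100 = 13.946 g

glucose 72.432 mL; zinc sulfate 281.822 mL; EDTA 174.009 mL; casitone 13.946 g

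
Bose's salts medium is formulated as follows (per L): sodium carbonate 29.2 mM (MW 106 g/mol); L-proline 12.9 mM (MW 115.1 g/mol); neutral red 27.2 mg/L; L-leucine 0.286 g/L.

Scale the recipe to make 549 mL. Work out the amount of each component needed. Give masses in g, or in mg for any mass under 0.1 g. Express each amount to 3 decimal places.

sodium carbonate 1.699 g; L-proline 0.815 g; neutral red 14.933 mg; L-leucine 0.157 g

Working volume: 549 mL = 0.549 L.
sodium carbonate: 29.2 mmol/L × 106 g/mol × 0.549 L ÷ 1000 = 1.699 g
L-proline: 12.9 mmol/L × 115.1 g/mol × 0.549 L ÷ 1000 = 0.815 g
neutral red: 27.2 mg/L × 0.549 L = 14.933 mg
L-leucine: 0.286 g/L × 0.549 L = 0.157 g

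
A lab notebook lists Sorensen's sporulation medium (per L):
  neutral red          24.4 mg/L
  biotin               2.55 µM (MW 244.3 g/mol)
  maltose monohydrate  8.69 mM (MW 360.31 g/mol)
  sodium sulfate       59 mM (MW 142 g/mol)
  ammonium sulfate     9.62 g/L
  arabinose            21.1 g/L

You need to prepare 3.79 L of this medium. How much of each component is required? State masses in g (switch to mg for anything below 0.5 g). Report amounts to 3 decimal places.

Working volume: 3.79 L.
neutral red: 24.4 mg/L × 3.79 L = 92.476 mg
biotin: 2.55 µmol/L × 244.3 g/mol × 3.79 L ÷ 1000 = 2.361 mg
maltose monohydrate: 8.69 mmol/L × 360.31 g/mol × 3.79 L ÷ 1000 = 11.867 g
sodium sulfate: 59 mmol/L × 142 g/mol × 3.79 L ÷ 1000 = 31.753 g
ammonium sulfate: 9.62 g/L × 3.79 L = 36.460 g
arabinose: 21.1 g/L × 3.79 L = 79.969 g

neutral red 92.476 mg; biotin 2.361 mg; maltose monohydrate 11.867 g; sodium sulfate 31.753 g; ammonium sulfate 36.460 g; arabinose 79.969 g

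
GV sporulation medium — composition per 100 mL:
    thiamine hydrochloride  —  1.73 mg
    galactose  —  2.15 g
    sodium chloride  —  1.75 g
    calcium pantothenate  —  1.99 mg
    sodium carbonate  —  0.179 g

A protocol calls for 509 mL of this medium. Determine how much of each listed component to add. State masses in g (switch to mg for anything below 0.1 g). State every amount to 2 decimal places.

Scale factor = 509 mL / 100 mL = 5.09.
thiamine hydrochloride: 1.73 mg × (509 mL / 100 mL) = 8.81 mg
galactose: 2.15 g × (509 mL / 100 mL) = 10.94 g
sodium chloride: 1.75 g × (509 mL / 100 mL) = 8.91 g
calcium pantothenate: 1.99 mg × (509 mL / 100 mL) = 10.13 mg
sodium carbonate: 0.179 g × (509 mL / 100 mL) = 0.91 g

thiamine hydrochloride 8.81 mg; galactose 10.94 g; sodium chloride 8.91 g; calcium pantothenate 10.13 mg; sodium carbonate 0.91 g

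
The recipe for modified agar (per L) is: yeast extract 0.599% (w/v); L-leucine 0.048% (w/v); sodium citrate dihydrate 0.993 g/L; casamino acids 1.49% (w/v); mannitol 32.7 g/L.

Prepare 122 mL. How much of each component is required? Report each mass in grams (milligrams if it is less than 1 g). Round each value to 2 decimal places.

yeast extract 730.78 mg; L-leucine 58.56 mg; sodium citrate dihydrate 121.15 mg; casamino acids 1.82 g; mannitol 3.99 g

Working volume: 122 mL = 0.122 L.
yeast extract: 0.599% w/v = 5.99 g/L → 5.99 × 0.122 L = 0.73078 g = 730.78 mg
L-leucine: 0.048% w/v = 0.48 g/L → 0.48 × 0.122 L = 0.05856 g = 58.56 mg
sodium citrate dihydrate: 0.993 g/L × 0.122 L = 0.121146 g = 121.15 mg
casamino acids: 1.49 g per 100 mL × 122 mL ÷ 100 = 1.82 g
mannitol: 32.7 g/L × 0.122 L = 3.99 g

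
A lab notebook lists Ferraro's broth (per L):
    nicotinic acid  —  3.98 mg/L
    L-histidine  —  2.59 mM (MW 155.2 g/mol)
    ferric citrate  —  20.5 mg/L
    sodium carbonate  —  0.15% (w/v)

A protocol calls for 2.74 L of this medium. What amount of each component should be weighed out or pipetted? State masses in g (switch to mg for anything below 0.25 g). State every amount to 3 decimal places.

Working volume: 2.74 L.
nicotinic acid: 3.98 mg/L × 2.74 L = 10.905 mg
L-histidine: 2.59 mmol/L × 155.2 g/mol × 2.74 L ÷ 1000 = 1.101 g
ferric citrate: 20.5 mg/L × 2.74 L = 56.170 mg
sodium carbonate: 0.15 g per 100 mL × 2740 mL ÷ 100 = 4.110 g

nicotinic acid 10.905 mg; L-histidine 1.101 g; ferric citrate 56.170 mg; sodium carbonate 4.110 g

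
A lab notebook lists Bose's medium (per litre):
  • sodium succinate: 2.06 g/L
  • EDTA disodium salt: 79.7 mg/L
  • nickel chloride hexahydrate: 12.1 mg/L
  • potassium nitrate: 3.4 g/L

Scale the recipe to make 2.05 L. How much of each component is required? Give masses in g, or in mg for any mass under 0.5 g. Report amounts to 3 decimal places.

sodium succinate 4.223 g; EDTA disodium salt 163.385 mg; nickel chloride hexahydrate 24.805 mg; potassium nitrate 6.970 g

Scale factor relative to 1 L: 2.05.
sodium succinate: 2.06 g/L × 2.05 L = 4.223 g
EDTA disodium salt: 79.7 mg/L × 2.05 L = 163.385 mg
nickel chloride hexahydrate: 12.1 mg/L × 2.05 L = 24.805 mg
potassium nitrate: 3.4 g/L × 2.05 L = 6.970 g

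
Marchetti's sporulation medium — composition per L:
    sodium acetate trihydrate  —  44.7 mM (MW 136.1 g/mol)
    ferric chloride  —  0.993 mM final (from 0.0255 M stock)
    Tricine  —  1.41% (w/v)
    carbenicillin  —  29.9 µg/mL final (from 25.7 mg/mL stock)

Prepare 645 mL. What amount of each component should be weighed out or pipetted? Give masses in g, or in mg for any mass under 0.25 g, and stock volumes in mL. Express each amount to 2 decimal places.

Scale factor relative to 1 L: 0.645.
sodium acetate trihydrate: 44.7 mmol/L × 136.1 g/mol × 0.645 L ÷ 1000 = 3.92 g
ferric chloride: C1V1 = C2V2 → 0.993 mM × 645 mL ÷ 25.5 mM = 25.12 mL
Tricine: 1.41 g per 100 mL × 645 mL ÷ 100 = 9.09 g
carbenicillin: V = C2·V2/C1 = 29.9 µg/mL × 645 mL ÷ 25700 µg/mL = 0.75 mL

sodium acetate trihydrate 3.92 g; ferric chloride 25.12 mL; Tricine 9.09 g; carbenicillin 0.75 mL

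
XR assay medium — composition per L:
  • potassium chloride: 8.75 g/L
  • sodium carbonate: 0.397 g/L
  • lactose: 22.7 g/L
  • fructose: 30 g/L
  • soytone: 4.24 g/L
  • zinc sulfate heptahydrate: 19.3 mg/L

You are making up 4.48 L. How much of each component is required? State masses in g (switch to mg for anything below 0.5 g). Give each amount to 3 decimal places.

Working volume: 4.48 L.
potassium chloride: 8.75 g/L × 4.48 L = 39.200 g
sodium carbonate: 0.397 g/L × 4.48 L = 1.779 g
lactose: 22.7 g/L × 4.48 L = 101.696 g
fructose: 30 g/L × 4.48 L = 134.400 g
soytone: 4.24 g/L × 4.48 L = 18.995 g
zinc sulfate heptahydrate: 19.3 mg/L × 4.48 L = 86.464 mg

potassium chloride 39.200 g; sodium carbonate 1.779 g; lactose 101.696 g; fructose 134.400 g; soytone 18.995 g; zinc sulfate heptahydrate 86.464 mg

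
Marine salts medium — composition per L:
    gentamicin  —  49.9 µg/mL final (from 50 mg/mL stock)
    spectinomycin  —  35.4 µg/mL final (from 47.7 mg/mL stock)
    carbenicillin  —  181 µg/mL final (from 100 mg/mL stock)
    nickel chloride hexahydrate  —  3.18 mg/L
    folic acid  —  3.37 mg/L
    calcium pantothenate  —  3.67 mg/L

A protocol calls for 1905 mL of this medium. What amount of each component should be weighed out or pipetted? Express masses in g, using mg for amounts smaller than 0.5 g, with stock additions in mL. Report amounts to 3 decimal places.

gentamicin 1.901 mL; spectinomycin 1.414 mL; carbenicillin 3.448 mL; nickel chloride hexahydrate 6.058 mg; folic acid 6.420 mg; calcium pantothenate 6.991 mg

Working volume: 1905 mL = 1.905 L.
gentamicin: dilute stock: 49.9 µg/mL × 1905 mL ÷ 50000 µg/mL = 1.901 mL
spectinomycin: C1V1 = C2V2 → 35.4 µg/mL × 1905 mL ÷ 47700 µg/mL = 1.414 mL
carbenicillin: C1V1 = C2V2 → 181 µg/mL × 1905 mL ÷ 100000 µg/mL = 3.448 mL
nickel chloride hexahydrate: 3.18 mg/L × 1.905 L = 6.058 mg
folic acid: 3.37 mg/L × 1.905 L = 6.420 mg
calcium pantothenate: 3.67 mg/L × 1.905 L = 6.991 mg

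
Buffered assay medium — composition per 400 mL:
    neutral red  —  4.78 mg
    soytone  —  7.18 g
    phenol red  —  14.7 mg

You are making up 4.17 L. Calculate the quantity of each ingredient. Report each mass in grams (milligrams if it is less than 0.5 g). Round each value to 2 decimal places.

neutral red 49.83 mg; soytone 74.85 g; phenol red 153.25 mg

Scale factor = 4170 mL / 400 mL = 10.425.
neutral red: 4.78 mg × (4170 mL / 400 mL) = 49.83 mg
soytone: 7.18 g × (4170 mL / 400 mL) = 74.85 g
phenol red: 14.7 mg × (4170 mL / 400 mL) = 153.25 mg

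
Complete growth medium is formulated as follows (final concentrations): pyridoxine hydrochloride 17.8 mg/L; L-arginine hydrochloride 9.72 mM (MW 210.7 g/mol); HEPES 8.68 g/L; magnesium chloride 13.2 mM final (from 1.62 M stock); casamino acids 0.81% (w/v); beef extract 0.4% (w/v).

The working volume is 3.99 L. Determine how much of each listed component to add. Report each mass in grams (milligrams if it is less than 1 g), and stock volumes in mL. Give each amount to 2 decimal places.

Working volume: 3.99 L.
pyridoxine hydrochloride: 17.8 mg/L × 3.99 L = 71.02 mg
L-arginine hydrochloride: 9.72 mmol/L × 210.7 g/mol × 3.99 L ÷ 1000 = 8.17 g
HEPES: 8.68 g/L × 3.99 L = 34.63 g
magnesium chloride: C1V1 = C2V2 → 13.2 mM × 3990 mL ÷ 1620 mM = 32.51 mL
casamino acids: 0.81 g per 100 mL × 3990 mL ÷ 100 = 32.32 g
beef extract: 0.4% w/v = 4 g/L → 4 × 3.99 L = 15.96 g

pyridoxine hydrochloride 71.02 mg; L-arginine hydrochloride 8.17 g; HEPES 34.63 g; magnesium chloride 32.51 mL; casamino acids 32.32 g; beef extract 15.96 g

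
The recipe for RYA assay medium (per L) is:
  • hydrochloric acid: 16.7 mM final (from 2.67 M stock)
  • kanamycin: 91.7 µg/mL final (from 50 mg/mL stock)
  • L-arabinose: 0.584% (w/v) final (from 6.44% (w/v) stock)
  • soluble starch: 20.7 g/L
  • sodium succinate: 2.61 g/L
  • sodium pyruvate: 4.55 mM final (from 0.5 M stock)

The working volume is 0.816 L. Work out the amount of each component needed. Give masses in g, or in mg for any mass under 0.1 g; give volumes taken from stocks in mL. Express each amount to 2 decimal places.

Scale factor relative to 1 L: 0.816.
hydrochloric acid: C1V1 = C2V2 → 16.7 mM × 816 mL ÷ 2670 mM = 5.10 mL
kanamycin: C1V1 = C2V2 → 91.7 µg/mL × 816 mL ÷ 50000 µg/mL = 1.50 mL
L-arabinose: V = C2·V2/C1 = 0.584% ÷ 6.44% × 816 mL = 74.00 mL
soluble starch: 20.7 g/L × 0.816 L = 16.89 g
sodium succinate: 2.61 g/L × 0.816 L = 2.13 g
sodium pyruvate: dilute stock: 4.55 mM × 816 mL ÷ 500 mM = 7.43 mL

hydrochloric acid 5.10 mL; kanamycin 1.50 mL; L-arabinose 74.00 mL; soluble starch 16.89 g; sodium succinate 2.13 g; sodium pyruvate 7.43 mL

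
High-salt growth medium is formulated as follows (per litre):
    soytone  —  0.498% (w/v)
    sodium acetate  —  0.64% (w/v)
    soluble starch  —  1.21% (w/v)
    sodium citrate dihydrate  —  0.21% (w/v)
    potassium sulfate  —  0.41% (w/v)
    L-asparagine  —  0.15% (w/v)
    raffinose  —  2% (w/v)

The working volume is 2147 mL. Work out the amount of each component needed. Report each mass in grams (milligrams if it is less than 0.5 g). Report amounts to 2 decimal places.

soytone 10.69 g; sodium acetate 13.74 g; soluble starch 25.98 g; sodium citrate dihydrate 4.51 g; potassium sulfate 8.80 g; L-asparagine 3.22 g; raffinose 42.94 g

Scale factor relative to 1 L: 2.147.
soytone: 0.498% w/v = 4.98 g/L → 4.98 × 2.147 L = 10.69 g
sodium acetate: 0.64 g per 100 mL × 2147 mL ÷ 100 = 13.74 g
soluble starch: 1.21% w/v = 12.1 g/L → 12.1 × 2.147 L = 25.98 g
sodium citrate dihydrate: 0.21 g per 100 mL × 2147 mL ÷ 100 = 4.51 g
potassium sulfate: 0.41% w/v = 4.1 g/L → 4.1 × 2.147 L = 8.80 g
L-asparagine: 0.15 g per 100 mL × 2147 mL ÷ 100 = 3.22 g
raffinose: 2 g per 100 mL × 2147 mL ÷ 100 = 42.94 g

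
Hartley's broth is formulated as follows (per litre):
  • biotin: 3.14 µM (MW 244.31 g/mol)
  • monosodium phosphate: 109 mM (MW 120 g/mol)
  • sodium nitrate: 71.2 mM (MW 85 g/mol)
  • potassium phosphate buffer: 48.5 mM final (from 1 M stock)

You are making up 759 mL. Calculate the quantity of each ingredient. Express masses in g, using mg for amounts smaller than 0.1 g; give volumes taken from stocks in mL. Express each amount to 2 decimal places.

Scale factor relative to 1 L: 0.759.
biotin: 3.14 µmol/L × 244.31 g/mol × 0.759 L ÷ 1000 = 0.58 mg
monosodium phosphate: 109 mmol/L × 120 g/mol × 0.759 L ÷ 1000 = 9.93 g
sodium nitrate: 71.2 mmol/L × 85 g/mol × 0.759 L ÷ 1000 = 4.59 g
potassium phosphate buffer: V = C2·V2/C1 = 48.5 mM × 759 mL ÷ 1000 mM = 36.81 mL

biotin 0.58 mg; monosodium phosphate 9.93 g; sodium nitrate 4.59 g; potassium phosphate buffer 36.81 mL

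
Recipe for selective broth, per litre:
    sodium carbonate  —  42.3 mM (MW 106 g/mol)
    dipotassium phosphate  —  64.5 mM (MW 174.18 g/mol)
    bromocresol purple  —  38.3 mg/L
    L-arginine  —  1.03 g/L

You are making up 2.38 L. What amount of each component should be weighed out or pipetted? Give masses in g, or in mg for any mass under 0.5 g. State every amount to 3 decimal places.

Scale factor relative to 1 L: 2.38.
sodium carbonate: 42.3 mmol/L × 106 g/mol × 2.38 L ÷ 1000 = 10.671 g
dipotassium phosphate: 64.5 mmol/L × 174.18 g/mol × 2.38 L ÷ 1000 = 26.738 g
bromocresol purple: 38.3 mg/L × 2.38 L = 91.154 mg
L-arginine: 1.03 g/L × 2.38 L = 2.451 g

sodium carbonate 10.671 g; dipotassium phosphate 26.738 g; bromocresol purple 91.154 mg; L-arginine 2.451 g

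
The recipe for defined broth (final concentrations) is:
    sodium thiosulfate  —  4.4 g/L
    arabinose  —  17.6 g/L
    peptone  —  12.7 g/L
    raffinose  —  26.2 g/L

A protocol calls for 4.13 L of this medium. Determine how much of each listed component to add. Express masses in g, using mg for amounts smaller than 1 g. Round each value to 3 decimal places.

Working volume: 4.13 L.
sodium thiosulfate: 4.4 g/L × 4.13 L = 18.172 g
arabinose: 17.6 g/L × 4.13 L = 72.688 g
peptone: 12.7 g/L × 4.13 L = 52.451 g
raffinose: 26.2 g/L × 4.13 L = 108.206 g

sodium thiosulfate 18.172 g; arabinose 72.688 g; peptone 52.451 g; raffinose 108.206 g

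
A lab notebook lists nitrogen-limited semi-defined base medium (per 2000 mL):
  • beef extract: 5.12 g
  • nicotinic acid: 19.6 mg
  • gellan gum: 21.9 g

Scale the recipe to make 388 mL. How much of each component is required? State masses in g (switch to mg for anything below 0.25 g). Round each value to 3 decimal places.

Ratio of target to recipe volume: 388 / 2000 = 0.194.
beef extract: 5.12 g × (388 mL / 2000 mL) = 0.993 g
nicotinic acid: 19.6 mg × (388 mL / 2000 mL) = 3.802 mg
gellan gum: 21.9 g × (388 mL / 2000 mL) = 4.249 g

beef extract 0.993 g; nicotinic acid 3.802 mg; gellan gum 4.249 g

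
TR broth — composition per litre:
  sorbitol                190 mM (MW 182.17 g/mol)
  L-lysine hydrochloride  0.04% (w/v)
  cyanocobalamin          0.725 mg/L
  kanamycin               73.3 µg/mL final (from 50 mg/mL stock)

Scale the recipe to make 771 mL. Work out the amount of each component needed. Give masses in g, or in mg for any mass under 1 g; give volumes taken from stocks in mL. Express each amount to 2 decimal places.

Working volume: 771 mL = 0.771 L.
sorbitol: 190 mmol/L × 182.17 g/mol × 0.771 L ÷ 1000 = 26.69 g
L-lysine hydrochloride: 0.04 g per 100 mL × 771 mL ÷ 100 = 0.3084 g = 308.40 mg
cyanocobalamin: 0.725 mg/L × 0.771 L = 0.56 mg
kanamycin: V = C2·V2/C1 = 73.3 µg/mL × 771 mL ÷ 50000 µg/mL = 1.13 mL

sorbitol 26.69 g; L-lysine hydrochloride 308.40 mg; cyanocobalamin 0.56 mg; kanamycin 1.13 mL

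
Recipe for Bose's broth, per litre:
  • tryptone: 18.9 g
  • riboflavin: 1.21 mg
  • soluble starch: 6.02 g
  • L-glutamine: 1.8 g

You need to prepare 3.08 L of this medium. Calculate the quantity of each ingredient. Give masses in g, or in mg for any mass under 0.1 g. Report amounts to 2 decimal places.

tryptone 58.21 g; riboflavin 3.73 mg; soluble starch 18.54 g; L-glutamine 5.54 g

Ratio of target to recipe volume: 3080 / 1000 = 3.08.
tryptone: 18.9 g × (3080 mL / 1000 mL) = 58.21 g
riboflavin: 1.21 mg × (3080 mL / 1000 mL) = 3.73 mg
soluble starch: 6.02 g × (3080 mL / 1000 mL) = 18.54 g
L-glutamine: 1.8 g × (3080 mL / 1000 mL) = 5.54 g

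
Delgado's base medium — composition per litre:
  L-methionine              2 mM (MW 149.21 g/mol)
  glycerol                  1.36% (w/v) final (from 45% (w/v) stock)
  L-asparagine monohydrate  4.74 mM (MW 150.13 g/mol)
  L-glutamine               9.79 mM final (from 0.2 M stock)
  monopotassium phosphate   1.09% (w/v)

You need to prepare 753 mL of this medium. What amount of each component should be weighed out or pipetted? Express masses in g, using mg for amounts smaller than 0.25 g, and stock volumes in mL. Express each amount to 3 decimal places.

Target volume = 753 mL = 0.753 L.
L-methionine: 2 mmol/L × 149.21 mg/mmol × 0.753 L = 224.710 mg
glycerol: C1V1 = C2V2 → 1.36% ÷ 45% × 753 mL = 22.757 mL
L-asparagine monohydrate: 4.74 mmol/L × 150.13 g/mol × 0.753 L ÷ 1000 = 0.536 g
L-glutamine: dilute stock: 9.79 mM × 753 mL ÷ 200 mM = 36.859 mL
monopotassium phosphate: 1.09% w/v = 10.9 g/L → 10.9 × 0.753 L = 8.208 g

L-methionine 224.710 mg; glycerol 22.757 mL; L-asparagine monohydrate 0.536 g; L-glutamine 36.859 mL; monopotassium phosphate 8.208 g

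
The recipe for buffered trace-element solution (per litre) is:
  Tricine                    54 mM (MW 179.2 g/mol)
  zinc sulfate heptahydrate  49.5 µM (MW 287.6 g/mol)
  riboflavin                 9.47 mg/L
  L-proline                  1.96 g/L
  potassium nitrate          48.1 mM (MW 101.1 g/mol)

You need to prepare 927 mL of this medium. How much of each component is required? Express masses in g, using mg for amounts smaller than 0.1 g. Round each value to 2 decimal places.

Target volume = 927 mL = 0.927 L.
Tricine: 54 mmol/L × 179.2 g/mol × 0.927 L ÷ 1000 = 8.97 g
zinc sulfate heptahydrate: 49.5 µmol/L × 287.6 g/mol × 0.927 L ÷ 1000 = 13.20 mg
riboflavin: 9.47 mg/L × 0.927 L = 8.78 mg
L-proline: 1.96 g/L × 0.927 L = 1.82 g
potassium nitrate: 48.1 mmol/L × 101.1 g/mol × 0.927 L ÷ 1000 = 4.51 g

Tricine 8.97 g; zinc sulfate heptahydrate 13.20 mg; riboflavin 8.78 mg; L-proline 1.82 g; potassium nitrate 4.51 g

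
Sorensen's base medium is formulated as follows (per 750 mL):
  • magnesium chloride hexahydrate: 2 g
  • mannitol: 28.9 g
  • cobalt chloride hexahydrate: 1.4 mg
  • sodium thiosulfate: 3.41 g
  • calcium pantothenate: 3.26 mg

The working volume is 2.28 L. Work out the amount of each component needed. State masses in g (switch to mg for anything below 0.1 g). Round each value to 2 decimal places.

Scale factor = 2280 mL / 750 mL = 3.04.
magnesium chloride hexahydrate: 2 g × (2280 mL / 750 mL) = 6.08 g
mannitol: 28.9 g × (2280 mL / 750 mL) = 87.86 g
cobalt chloride hexahydrate: 1.4 mg × (2280 mL / 750 mL) = 4.26 mg
sodium thiosulfate: 3.41 g × (2280 mL / 750 mL) = 10.37 g
calcium pantothenate: 3.26 mg × (2280 mL / 750 mL) = 9.91 mg

magnesium chloride hexahydrate 6.08 g; mannitol 87.86 g; cobalt chloride hexahydrate 4.26 mg; sodium thiosulfate 10.37 g; calcium pantothenate 9.91 mg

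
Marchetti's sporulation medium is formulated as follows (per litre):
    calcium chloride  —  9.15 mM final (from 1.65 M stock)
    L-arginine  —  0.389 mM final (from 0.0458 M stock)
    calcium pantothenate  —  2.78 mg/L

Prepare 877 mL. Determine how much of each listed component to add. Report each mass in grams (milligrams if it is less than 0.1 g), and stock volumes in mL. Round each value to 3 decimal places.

Scale factor relative to 1 L: 0.877.
calcium chloride: V = C2·V2/C1 = 9.15 mM × 877 mL ÷ 1650 mM = 4.863 mL
L-arginine: V = C2·V2/C1 = 0.389 mM × 877 mL ÷ 45.8 mM = 7.449 mL
calcium pantothenate: 2.78 mg/L × 0.877 L = 2.438 mg

calcium chloride 4.863 mL; L-arginine 7.449 mL; calcium pantothenate 2.438 mg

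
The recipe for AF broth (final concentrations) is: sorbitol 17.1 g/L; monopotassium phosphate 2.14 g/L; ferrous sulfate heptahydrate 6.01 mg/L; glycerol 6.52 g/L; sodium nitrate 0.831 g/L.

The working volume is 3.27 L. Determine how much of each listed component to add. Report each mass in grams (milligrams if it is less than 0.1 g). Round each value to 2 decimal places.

Working volume: 3.27 L.
sorbitol: 17.1 g/L × 3.27 L = 55.92 g
monopotassium phosphate: 2.14 g/L × 3.27 L = 7.00 g
ferrous sulfate heptahydrate: 6.01 mg/L × 3.27 L = 19.65 mg
glycerol: 6.52 g/L × 3.27 L = 21.32 g
sodium nitrate: 0.831 g/L × 3.27 L = 2.72 g

sorbitol 55.92 g; monopotassium phosphate 7.00 g; ferrous sulfate heptahydrate 19.65 mg; glycerol 21.32 g; sodium nitrate 2.72 g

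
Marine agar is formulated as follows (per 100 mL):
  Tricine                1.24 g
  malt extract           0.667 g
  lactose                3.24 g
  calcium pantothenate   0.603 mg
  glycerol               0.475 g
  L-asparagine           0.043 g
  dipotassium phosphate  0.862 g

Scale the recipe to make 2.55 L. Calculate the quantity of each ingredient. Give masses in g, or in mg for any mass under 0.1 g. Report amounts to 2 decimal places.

Tricine 31.62 g; malt extract 17.01 g; lactose 82.62 g; calcium pantothenate 15.38 mg; glycerol 12.11 g; L-asparagine 1.10 g; dipotassium phosphate 21.98 g

Ratio of target to recipe volume: 2550 / 100 = 25.5.
Tricine: 1.24 g × (2550 mL / 100 mL) = 31.62 g
malt extract: 0.667 g × (2550 mL / 100 mL) = 17.01 g
lactose: 3.24 g × (2550 mL / 100 mL) = 82.62 g
calcium pantothenate: 0.603 mg × (2550 mL / 100 mL) = 15.38 mg
glycerol: 0.475 g × (2550 mL / 100 mL) = 12.11 g
L-asparagine: 0.043 g × (2550 mL / 100 mL) = 1.10 g
dipotassium phosphate: 0.862 g × (2550 mL / 100 mL) = 21.98 g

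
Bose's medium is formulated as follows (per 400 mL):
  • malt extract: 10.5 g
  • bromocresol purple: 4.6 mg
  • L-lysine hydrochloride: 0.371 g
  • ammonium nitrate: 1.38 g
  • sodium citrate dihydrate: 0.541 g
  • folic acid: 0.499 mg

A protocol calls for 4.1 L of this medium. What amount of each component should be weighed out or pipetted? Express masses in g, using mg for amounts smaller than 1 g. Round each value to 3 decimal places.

malt extract 107.625 g; bromocresol purple 47.150 mg; L-lysine hydrochloride 3.803 g; ammonium nitrate 14.145 g; sodium citrate dihydrate 5.545 g; folic acid 5.115 mg

Ratio of target to recipe volume: 4100 / 400 = 10.25.
malt extract: 10.5 g × (4100 mL / 400 mL) = 107.625 g
bromocresol purple: 4.6 mg × (4100 mL / 400 mL) = 47.150 mg
L-lysine hydrochloride: 0.371 g × (4100 mL / 400 mL) = 3.803 g
ammonium nitrate: 1.38 g × (4100 mL / 400 mL) = 14.145 g
sodium citrate dihydrate: 0.541 g × (4100 mL / 400 mL) = 5.545 g
folic acid: 0.499 mg × (4100 mL / 400 mL) = 5.115 mg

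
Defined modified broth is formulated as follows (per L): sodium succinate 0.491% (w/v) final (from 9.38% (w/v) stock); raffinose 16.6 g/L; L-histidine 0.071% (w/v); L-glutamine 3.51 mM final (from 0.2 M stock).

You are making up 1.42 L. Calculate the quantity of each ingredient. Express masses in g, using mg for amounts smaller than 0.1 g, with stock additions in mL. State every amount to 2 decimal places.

Working volume: 1.42 L.
sodium succinate: dilute stock: 0.491% ÷ 9.38% × 1420 mL = 74.33 mL
raffinose: 16.6 g/L × 1.42 L = 23.57 g
L-histidine: 0.071% w/v = 0.71 g/L → 0.71 × 1.42 L = 1.01 g
L-glutamine: V = C2·V2/C1 = 3.51 mM × 1420 mL ÷ 200 mM = 24.92 mL

sodium succinate 74.33 mL; raffinose 23.57 g; L-histidine 1.01 g; L-glutamine 24.92 mL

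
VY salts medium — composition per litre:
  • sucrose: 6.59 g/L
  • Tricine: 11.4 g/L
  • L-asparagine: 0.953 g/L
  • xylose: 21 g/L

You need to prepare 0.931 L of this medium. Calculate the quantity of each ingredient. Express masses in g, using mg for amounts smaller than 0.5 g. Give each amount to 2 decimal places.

Scale factor relative to 1 L: 0.931.
sucrose: 6.59 g/L × 0.931 L = 6.14 g
Tricine: 11.4 g/L × 0.931 L = 10.61 g
L-asparagine: 0.953 g/L × 0.931 L = 0.89 g
xylose: 21 g/L × 0.931 L = 19.55 g

sucrose 6.14 g; Tricine 10.61 g; L-asparagine 0.89 g; xylose 19.55 g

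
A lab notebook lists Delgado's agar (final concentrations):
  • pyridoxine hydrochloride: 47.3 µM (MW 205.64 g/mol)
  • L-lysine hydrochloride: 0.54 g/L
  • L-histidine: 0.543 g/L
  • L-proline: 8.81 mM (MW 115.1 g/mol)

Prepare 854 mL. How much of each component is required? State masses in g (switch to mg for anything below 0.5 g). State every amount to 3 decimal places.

pyridoxine hydrochloride 8.307 mg; L-lysine hydrochloride 461.160 mg; L-histidine 463.722 mg; L-proline 0.866 g

Scale factor relative to 1 L: 0.854.
pyridoxine hydrochloride: 47.3 µmol/L × 205.64 g/mol × 0.854 L ÷ 1000 = 8.307 mg
L-lysine hydrochloride: 0.54 g/L × 0.854 L = 0.46116 g = 461.160 mg
L-histidine: 0.543 g/L × 0.854 L = 0.463722 g = 463.722 mg
L-proline: 8.81 mmol/L × 115.1 g/mol × 0.854 L ÷ 1000 = 0.866 g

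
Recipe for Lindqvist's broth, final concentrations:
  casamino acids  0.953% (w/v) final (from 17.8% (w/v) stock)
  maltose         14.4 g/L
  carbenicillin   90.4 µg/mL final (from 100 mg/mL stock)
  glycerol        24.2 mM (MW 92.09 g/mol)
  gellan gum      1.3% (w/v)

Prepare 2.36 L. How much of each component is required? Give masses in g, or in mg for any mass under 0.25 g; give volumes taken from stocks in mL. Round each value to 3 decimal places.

casamino acids 126.353 mL; maltose 33.984 g; carbenicillin 2.133 mL; glycerol 5.259 g; gellan gum 30.680 g

Working volume: 2.36 L.
casamino acids: dilute stock: 0.953% ÷ 17.8% × 2360 mL = 126.353 mL
maltose: 14.4 g/L × 2.36 L = 33.984 g
carbenicillin: C1V1 = C2V2 → 90.4 µg/mL × 2360 mL ÷ 100000 µg/mL = 2.133 mL
glycerol: 24.2 mmol/L × 92.09 g/mol × 2.36 L ÷ 1000 = 5.259 g
gellan gum: 1.3% w/v = 13 g/L → 13 × 2.36 L = 30.680 g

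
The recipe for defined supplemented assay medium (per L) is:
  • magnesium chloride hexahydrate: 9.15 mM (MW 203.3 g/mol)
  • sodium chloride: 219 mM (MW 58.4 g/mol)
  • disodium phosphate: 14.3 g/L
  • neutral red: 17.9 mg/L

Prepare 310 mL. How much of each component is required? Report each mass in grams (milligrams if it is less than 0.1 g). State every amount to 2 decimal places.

Target volume = 310 mL = 0.31 L.
magnesium chloride hexahydrate: 9.15 mmol/L × 203.3 g/mol × 0.31 L ÷ 1000 = 0.58 g
sodium chloride: 219 mmol/L × 58.4 g/mol × 0.31 L ÷ 1000 = 3.96 g
disodium phosphate: 14.3 g/L × 0.31 L = 4.43 g
neutral red: 17.9 mg/L × 0.31 L = 5.55 mg

magnesium chloride hexahydrate 0.58 g; sodium chloride 3.96 g; disodium phosphate 4.43 g; neutral red 5.55 mg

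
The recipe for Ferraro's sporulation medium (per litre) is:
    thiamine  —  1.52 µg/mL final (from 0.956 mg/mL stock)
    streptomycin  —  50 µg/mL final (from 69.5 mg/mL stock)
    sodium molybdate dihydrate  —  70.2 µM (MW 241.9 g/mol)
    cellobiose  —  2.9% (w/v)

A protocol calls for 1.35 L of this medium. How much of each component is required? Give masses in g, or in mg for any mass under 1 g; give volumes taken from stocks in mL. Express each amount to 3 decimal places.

Scale factor relative to 1 L: 1.35.
thiamine: dilute stock: 1.52 µg/mL × 1350 mL ÷ 956 µg/mL = 2.146 mL
streptomycin: dilute stock: 50 µg/mL × 1350 mL ÷ 69500 µg/mL = 0.971 mL
sodium molybdate dihydrate: 70.2 µmol/L × 241.9 g/mol × 1.35 L ÷ 1000 = 22.925 mg
cellobiose: 2.9% w/v = 29 g/L → 29 × 1.35 L = 39.150 g

thiamine 2.146 mL; streptomycin 0.971 mL; sodium molybdate dihydrate 22.925 mg; cellobiose 39.150 g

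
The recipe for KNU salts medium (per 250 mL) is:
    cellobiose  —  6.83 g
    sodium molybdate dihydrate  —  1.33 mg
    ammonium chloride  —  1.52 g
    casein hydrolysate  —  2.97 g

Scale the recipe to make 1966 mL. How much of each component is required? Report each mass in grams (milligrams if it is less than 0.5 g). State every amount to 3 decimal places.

cellobiose 53.711 g; sodium molybdate dihydrate 10.459 mg; ammonium chloride 11.953 g; casein hydrolysate 23.356 g

Scale factor = 1966 mL / 250 mL = 7.864.
cellobiose: 6.83 g × (1966 mL / 250 mL) = 53.711 g
sodium molybdate dihydrate: 1.33 mg × (1966 mL / 250 mL) = 10.459 mg
ammonium chloride: 1.52 g × (1966 mL / 250 mL) = 11.953 g
casein hydrolysate: 2.97 g × (1966 mL / 250 mL) = 23.356 g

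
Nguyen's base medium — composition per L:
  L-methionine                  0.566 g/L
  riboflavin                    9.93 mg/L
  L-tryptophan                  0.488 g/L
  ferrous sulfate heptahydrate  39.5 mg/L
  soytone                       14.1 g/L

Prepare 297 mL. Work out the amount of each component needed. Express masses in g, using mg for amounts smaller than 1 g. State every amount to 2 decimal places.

Scale factor relative to 1 L: 0.297.
L-methionine: 0.566 g/L × 0.297 L = 0.168102 g = 168.10 mg
riboflavin: 9.93 mg/L × 0.297 L = 2.95 mg
L-tryptophan: 0.488 g/L × 0.297 L = 0.144936 g = 144.94 mg
ferrous sulfate heptahydrate: 39.5 mg/L × 0.297 L = 11.73 mg
soytone: 14.1 g/L × 0.297 L = 4.19 g

L-methionine 168.10 mg; riboflavin 2.95 mg; L-tryptophan 144.94 mg; ferrous sulfate heptahydrate 11.73 mg; soytone 4.19 g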